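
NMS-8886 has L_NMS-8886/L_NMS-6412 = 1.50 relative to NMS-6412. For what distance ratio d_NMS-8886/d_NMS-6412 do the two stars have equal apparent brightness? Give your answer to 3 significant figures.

1.22

Equal flux requires L_NMS-8886/d_NMS-8886² = L_NMS-6412/d_NMS-6412², so d_NMS-8886/d_NMS-6412 = √(L_NMS-8886/L_NMS-6412)
= √(1.50) = 1.225.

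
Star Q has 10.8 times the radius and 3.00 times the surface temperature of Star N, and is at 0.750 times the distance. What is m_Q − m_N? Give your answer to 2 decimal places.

-10.56

L_Q/L_N = (10.8)²(3.00)⁴ = 9448.
F_Q/F_N = (L_Q/L_N)/(d_Q/d_N)² = 9448/0.5625 = 1.680×10^4.
m_Q − m_N = −2.5 log₁₀(1.680×10^4) = -10.56.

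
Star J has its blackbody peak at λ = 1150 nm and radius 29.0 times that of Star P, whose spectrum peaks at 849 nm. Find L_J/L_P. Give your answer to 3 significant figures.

250

Wien's law gives T ∝ 1/λ_max, so T_J/T_P = λ_P/λ_J = 849/1150 = 0.7383.
Then L ∝ R²T⁴ gives L_J/L_P = (29.0)² × (0.7383)⁴ = 841.0 × 0.2971 = 249.8.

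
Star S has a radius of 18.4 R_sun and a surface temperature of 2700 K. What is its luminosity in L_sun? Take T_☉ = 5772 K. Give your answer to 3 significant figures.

16.2 L_sun

L/L_☉ = (R/R_☉)² (T/T_☉)⁴ = (18.4)² × (2700/5772)⁴
       = 338.6 × (0.4678)⁴ = 338.6 × 0.04788 = 16.21.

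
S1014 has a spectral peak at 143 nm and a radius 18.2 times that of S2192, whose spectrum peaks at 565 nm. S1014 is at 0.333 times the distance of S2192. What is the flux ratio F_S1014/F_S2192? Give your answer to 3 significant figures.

Wien's law: T_S1014/T_S2192 = λ_S2192/λ_S1014 = 565/143 = 3.951.
L_S1014/L_S2192 = (R_S1014/R_S2192)²(T_S1014/T_S2192)⁴ = (18.2)²(3.951)⁴ = 8.072×10^4.
F_S1014/F_S2192 = (L_S1014/L_S2192)/(d_S1014/d_S2192)² = 8.072×10^4/(0.333)² = 7.280×10^5.

7.28×10^5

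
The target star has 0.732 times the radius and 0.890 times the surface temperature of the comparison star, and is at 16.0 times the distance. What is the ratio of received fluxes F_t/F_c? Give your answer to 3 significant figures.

0.00131

L_t/L_c = (R_t/R_c)²(T_t/T_c)⁴ = (0.732)² × (0.890)⁴ = 0.3362.
F_t/F_c = (L_t/L_c)/(d_t/d_c)² = 0.3362 / (16.0)² = 0.001313.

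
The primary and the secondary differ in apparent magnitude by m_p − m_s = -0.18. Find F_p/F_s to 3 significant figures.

1.18

F_p/F_s = 10^(−(m_p − m_s)/2.5) = 10^(0.18/2.5) = 10^0.072 = 1.180.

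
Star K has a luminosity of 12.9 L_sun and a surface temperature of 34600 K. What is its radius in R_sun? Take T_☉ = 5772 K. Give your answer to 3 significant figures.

0.100 R_sun

R/R_☉ = √(L/L_☉) / (T/T_☉)² = √(12.9) / (5.994)²
       = 3.592 / 35.93 = 0.09995.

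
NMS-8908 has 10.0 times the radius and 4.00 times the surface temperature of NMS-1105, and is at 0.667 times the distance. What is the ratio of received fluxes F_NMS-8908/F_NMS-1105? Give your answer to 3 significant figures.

5.75×10^4

L_NMS-8908/L_NMS-1105 = (R_NMS-8908/R_NMS-1105)²(T_NMS-8908/T_NMS-1105)⁴ = (10.0)² × (4.00)⁴ = 2.560×10^4.
F_NMS-8908/F_NMS-1105 = (L_NMS-8908/L_NMS-1105)/(d_NMS-8908/d_NMS-1105)² = 2.560×10^4 / (0.667)² = 5.754×10^4.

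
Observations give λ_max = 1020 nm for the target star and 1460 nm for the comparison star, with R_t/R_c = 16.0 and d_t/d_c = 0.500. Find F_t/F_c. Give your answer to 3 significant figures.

Wien's law: T_t/T_c = λ_c/λ_t = 1460/1020 = 1.431.
L_t/L_c = (R_t/R_c)²(T_t/T_c)⁴ = (16.0)²(1.431)⁴ = 1075.
F_t/F_c = (L_t/L_c)/(d_t/d_c)² = 1075/(0.500)² = 4298.

4.30×10^3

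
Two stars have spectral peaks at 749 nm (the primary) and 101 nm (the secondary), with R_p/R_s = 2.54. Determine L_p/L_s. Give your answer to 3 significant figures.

Wien's law gives T ∝ 1/λ_max, so T_p/T_s = λ_s/λ_p = 101/749 = 0.1348.
Then L ∝ R²T⁴ gives L_p/L_s = (2.54)² × (0.1348)⁴ = 6.452 × 3.306×10^-4 = 0.002133.

0.00213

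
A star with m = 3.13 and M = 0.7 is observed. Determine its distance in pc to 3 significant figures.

30.6 pc

m − M = 5 log₁₀(d/10 pc)
3.13 − (0.7) = 2.43 = 5 log₁₀(d/10)
d = 10 × 10^(2.43/5) = 10 × 10^0.486 = 30.62 pc.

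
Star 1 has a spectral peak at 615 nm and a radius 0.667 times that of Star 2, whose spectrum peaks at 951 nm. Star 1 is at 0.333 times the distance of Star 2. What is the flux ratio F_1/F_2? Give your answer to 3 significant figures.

22.9

Wien's law: T_1/T_2 = λ_2/λ_1 = 951/615 = 1.546.
L_1/L_2 = (R_1/R_2)²(T_1/T_2)⁴ = (0.667)²(1.546)⁴ = 2.544.
F_1/F_2 = (L_1/L_2)/(d_1/d_2)² = 2.544/(0.333)² = 22.94.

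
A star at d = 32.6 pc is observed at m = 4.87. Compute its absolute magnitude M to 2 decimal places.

M = m − 5 log₁₀(d/10 pc) = 4.87 − 5 log₁₀(32.6/10)
  = 4.87 − 5 × 0.513 = 4.87 − 2.57 = 2.30.

2.30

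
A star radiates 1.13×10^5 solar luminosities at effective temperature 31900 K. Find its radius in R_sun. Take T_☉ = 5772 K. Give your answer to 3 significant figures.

R/R_☉ = √(L/L_☉) / (T/T_☉)² = √(1.13×10^5) / (5.527)²
       = 336.2 / 30.54 = 11.01.

11.0 R_sun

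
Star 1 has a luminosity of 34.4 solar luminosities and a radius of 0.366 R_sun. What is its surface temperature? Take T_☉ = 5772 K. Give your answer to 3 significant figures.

T/T_☉ = (L/L_☉)^(1/4) / (R/R_☉)^(1/2)
T = 5772 × (34.4)^(1/4) / √(0.366) = 5772 × 2.422 / 0.6050 = 2.311×10^4 K.

2.31×10^4 K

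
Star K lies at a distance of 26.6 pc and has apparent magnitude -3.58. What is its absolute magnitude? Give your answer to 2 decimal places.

-5.70

M = m − 5 log₁₀(d/10 pc) = -3.58 − 5 log₁₀(26.6/10)
  = -3.58 − 5 × 0.425 = -3.58 − 2.12 = -5.70.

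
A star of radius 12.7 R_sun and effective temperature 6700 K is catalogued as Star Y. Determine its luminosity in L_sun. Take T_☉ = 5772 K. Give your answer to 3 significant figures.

L/L_☉ = (R/R_☉)² (T/T_☉)⁴ = (12.7)² × (6700/5772)⁴
       = 161.3 × (1.161)⁴ = 161.3 × 1.815 = 292.8.

293 L_sun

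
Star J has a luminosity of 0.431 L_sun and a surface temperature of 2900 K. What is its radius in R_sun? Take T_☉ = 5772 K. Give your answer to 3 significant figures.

2.60 R_sun

R/R_☉ = √(L/L_☉) / (T/T_☉)² = √(0.431) / (0.5024)²
       = 0.6565 / 0.2524 = 2.601.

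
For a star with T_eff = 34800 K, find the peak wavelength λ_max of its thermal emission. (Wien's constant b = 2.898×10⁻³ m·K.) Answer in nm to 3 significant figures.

83.3 nm

λ_max = b/T = 2.898×10⁻³ / 34800 = 8.33×10^-8 m = 83.28 nm.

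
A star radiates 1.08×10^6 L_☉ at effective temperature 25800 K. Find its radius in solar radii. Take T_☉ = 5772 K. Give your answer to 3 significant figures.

R/R_☉ = √(L/L_☉) / (T/T_☉)² = √(1.08×10^6) / (4.470)²
       = 1039 / 19.98 = 52.01.

52.0 solar radii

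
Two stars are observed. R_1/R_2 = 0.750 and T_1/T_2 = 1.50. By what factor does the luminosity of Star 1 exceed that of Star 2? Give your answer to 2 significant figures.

2.8

From the Stefan–Boltzmann law, L ∝ R²T⁴, so
L_1/L_2 = (R_1/R_2)² (T_1/T_2)⁴ = (0.750)² × (1.50)⁴ = 0.5625 × 5.062 = 2.848.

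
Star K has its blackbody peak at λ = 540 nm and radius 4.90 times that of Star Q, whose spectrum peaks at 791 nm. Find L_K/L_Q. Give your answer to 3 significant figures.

111

Wien's law gives T ∝ 1/λ_max, so T_K/T_Q = λ_Q/λ_K = 791/540 = 1.465.
Then L ∝ R²T⁴ gives L_K/L_Q = (4.90)² × (1.465)⁴ = 24.01 × 4.604 = 110.5.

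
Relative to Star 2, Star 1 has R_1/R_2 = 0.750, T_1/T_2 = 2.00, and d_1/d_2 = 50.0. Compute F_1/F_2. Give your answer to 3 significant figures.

L_1/L_2 = (R_1/R_2)²(T_1/T_2)⁴ = (0.750)² × (2.00)⁴ = 9.000.
F_1/F_2 = (L_1/L_2)/(d_1/d_2)² = 9.000 / (50.0)² = 0.003600.

0.00360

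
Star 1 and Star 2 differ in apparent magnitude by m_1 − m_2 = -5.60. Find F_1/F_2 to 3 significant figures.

174

F_1/F_2 = 10^(−(m_1 − m_2)/2.5) = 10^(5.60/2.5) = 10^2.240 = 173.8.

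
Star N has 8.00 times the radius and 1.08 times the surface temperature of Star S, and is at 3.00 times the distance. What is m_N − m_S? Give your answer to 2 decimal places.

-2.46

L_N/L_S = (8.00)²(1.08)⁴ = 87.07.
F_N/F_S = (L_N/L_S)/(d_N/d_S)² = 87.07/9.000 = 9.675.
m_N − m_S = −2.5 log₁₀(9.675) = -2.46.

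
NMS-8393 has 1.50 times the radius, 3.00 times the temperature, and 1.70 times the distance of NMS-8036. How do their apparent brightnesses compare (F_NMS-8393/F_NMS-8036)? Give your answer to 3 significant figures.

L_NMS-8393/L_NMS-8036 = (R_NMS-8393/R_NMS-8036)²(T_NMS-8393/T_NMS-8036)⁴ = (1.50)² × (3.00)⁴ = 182.2.
F_NMS-8393/F_NMS-8036 = (L_NMS-8393/L_NMS-8036)/(d_NMS-8393/d_NMS-8036)² = 182.2 / (1.70)² = 63.06.

63.1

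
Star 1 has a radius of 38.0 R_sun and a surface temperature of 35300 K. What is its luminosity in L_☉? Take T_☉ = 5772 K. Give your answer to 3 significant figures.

2.02×10^6 L_☉

L/L_☉ = (R/R_☉)² (T/T_☉)⁴ = (38.0)² × (35300/5772)⁴
       = 1444 × (6.116)⁴ = 1444 × 1399 = 2.020×10^6.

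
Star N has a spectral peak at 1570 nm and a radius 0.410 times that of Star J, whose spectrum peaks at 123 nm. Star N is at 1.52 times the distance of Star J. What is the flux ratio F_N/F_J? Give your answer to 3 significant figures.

2.74×10^-6

Wien's law: T_N/T_J = λ_J/λ_N = 123/1570 = 0.07834.
L_N/L_J = (R_N/R_J)²(T_N/T_J)⁴ = (0.410)²(0.07834)⁴ = 6.333×10^-6.
F_N/F_J = (L_N/L_J)/(d_N/d_J)² = 6.333×10^-6/(1.52)² = 2.741×10^-6.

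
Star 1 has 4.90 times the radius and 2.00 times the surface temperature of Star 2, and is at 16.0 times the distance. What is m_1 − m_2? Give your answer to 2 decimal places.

L_1/L_2 = (4.90)²(2.00)⁴ = 384.2.
F_1/F_2 = (L_1/L_2)/(d_1/d_2)² = 384.2/256.0 = 1.501.
m_1 − m_2 = −2.5 log₁₀(1.501) = -0.44.

-0.44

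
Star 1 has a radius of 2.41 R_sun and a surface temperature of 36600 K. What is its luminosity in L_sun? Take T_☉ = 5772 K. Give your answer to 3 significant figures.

L/L_☉ = (R/R_☉)² (T/T_☉)⁴ = (2.41)² × (36600/5772)⁴
       = 5.808 × (6.341)⁴ = 5.808 × 1617 = 9390.

9.39×10^3 L_sun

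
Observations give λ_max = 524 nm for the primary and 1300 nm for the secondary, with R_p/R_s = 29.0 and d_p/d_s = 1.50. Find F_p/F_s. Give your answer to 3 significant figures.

Wien's law: T_p/T_s = λ_s/λ_p = 1300/524 = 2.481.
L_p/L_s = (R_p/R_s)²(T_p/T_s)⁴ = (29.0)²(2.481)⁴ = 3.186×10^4.
F_p/F_s = (L_p/L_s)/(d_p/d_s)² = 3.186×10^4/(1.50)² = 1.416×10^4.

1.42×10^4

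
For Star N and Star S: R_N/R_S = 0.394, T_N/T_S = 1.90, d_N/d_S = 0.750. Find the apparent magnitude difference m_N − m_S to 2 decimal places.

L_N/L_S = (0.394)²(1.90)⁴ = 2.023.
F_N/F_S = (L_N/L_S)/(d_N/d_S)² = 2.023/0.5625 = 3.597.
m_N − m_S = −2.5 log₁₀(3.597) = -1.39.

-1.39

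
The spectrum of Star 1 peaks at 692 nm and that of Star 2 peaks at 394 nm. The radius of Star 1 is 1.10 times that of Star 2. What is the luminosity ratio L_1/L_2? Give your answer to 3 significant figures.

Wien's law gives T ∝ 1/λ_max, so T_1/T_2 = λ_2/λ_1 = 394/692 = 0.5694.
Then L ∝ R²T⁴ gives L_1/L_2 = (1.10)² × (0.5694)⁴ = 1.210 × 0.1051 = 0.1272.

0.127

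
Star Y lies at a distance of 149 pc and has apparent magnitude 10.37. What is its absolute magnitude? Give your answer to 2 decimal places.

4.50

M = m − 5 log₁₀(d/10 pc) = 10.37 − 5 log₁₀(149/10)
  = 10.37 − 5 × 1.173 = 10.37 − 5.87 = 4.50.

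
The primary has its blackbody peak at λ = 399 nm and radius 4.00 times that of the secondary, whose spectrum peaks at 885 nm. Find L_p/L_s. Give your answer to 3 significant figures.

Wien's law gives T ∝ 1/λ_max, so T_p/T_s = λ_s/λ_p = 885/399 = 2.218.
Then L ∝ R²T⁴ gives L_p/L_s = (4.00)² × (2.218)⁴ = 16.00 × 24.20 = 387.3.

387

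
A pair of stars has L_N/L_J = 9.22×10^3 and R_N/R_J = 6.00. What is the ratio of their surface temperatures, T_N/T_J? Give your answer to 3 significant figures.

L ∝ R²T⁴ gives T ∝ (L/R²)^(1/4), so
T_N/T_J = (9.22×10^3 / 6.00²)^(1/4) = (256.1)^(1/4) = 4.000.

4.00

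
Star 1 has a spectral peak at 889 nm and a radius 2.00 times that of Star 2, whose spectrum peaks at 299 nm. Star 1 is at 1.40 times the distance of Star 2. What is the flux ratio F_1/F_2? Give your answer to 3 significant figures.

Wien's law: T_1/T_2 = λ_2/λ_1 = 299/889 = 0.3363.
L_1/L_2 = (R_1/R_2)²(T_1/T_2)⁴ = (2.00)²(0.3363)⁴ = 0.05118.
F_1/F_2 = (L_1/L_2)/(d_1/d_2)² = 0.05118/(1.40)² = 0.02611.

0.0261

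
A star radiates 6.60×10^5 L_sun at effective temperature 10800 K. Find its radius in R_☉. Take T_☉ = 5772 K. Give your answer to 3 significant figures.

232 R_☉

R/R_☉ = √(L/L_☉) / (T/T_☉)² = √(6.60×10^5) / (1.871)²
       = 812.4 / 3.501 = 232.0.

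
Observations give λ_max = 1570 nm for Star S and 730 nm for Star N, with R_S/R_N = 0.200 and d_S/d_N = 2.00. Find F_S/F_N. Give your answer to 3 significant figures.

4.67×10^-4

Wien's law: T_S/T_N = λ_N/λ_S = 730/1570 = 0.4650.
L_S/L_N = (R_S/R_N)²(T_S/T_N)⁴ = (0.200)²(0.4650)⁴ = 0.001870.
F_S/F_N = (L_S/L_N)/(d_S/d_N)² = 0.001870/(2.00)² = 4.674×10^-4.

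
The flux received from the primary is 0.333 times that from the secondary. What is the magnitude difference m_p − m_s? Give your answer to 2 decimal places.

m_p − m_s = −2.5 log₁₀(F_p/F_s) = −2.5 log₁₀(0.333) = −2.5 × (-0.478) = 1.194.

1.19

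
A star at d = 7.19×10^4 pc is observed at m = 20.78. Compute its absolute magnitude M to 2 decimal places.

1.50

M = m − 5 log₁₀(d/10 pc) = 20.78 − 5 log₁₀(7.19×10^4/10)
  = 20.78 − 5 × 3.857 = 20.78 − 19.28 = 1.50.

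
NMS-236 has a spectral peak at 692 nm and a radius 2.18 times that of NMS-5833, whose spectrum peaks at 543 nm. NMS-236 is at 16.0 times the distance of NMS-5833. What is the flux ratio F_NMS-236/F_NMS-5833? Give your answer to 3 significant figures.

0.00704

Wien's law: T_NMS-236/T_NMS-5833 = λ_NMS-5833/λ_NMS-236 = 543/692 = 0.7847.
L_NMS-236/L_NMS-5833 = (R_NMS-236/R_NMS-5833)²(T_NMS-236/T_NMS-5833)⁴ = (2.18)²(0.7847)⁴ = 1.802.
F_NMS-236/F_NMS-5833 = (L_NMS-236/L_NMS-5833)/(d_NMS-236/d_NMS-5833)² = 1.802/(16.0)² = 0.007038.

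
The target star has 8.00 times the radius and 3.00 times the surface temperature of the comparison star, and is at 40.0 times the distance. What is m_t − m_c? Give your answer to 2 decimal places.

-1.28

L_t/L_c = (8.00)²(3.00)⁴ = 5184.
F_t/F_c = (L_t/L_c)/(d_t/d_c)² = 5184/1600 = 3.240.
m_t − m_c = −2.5 log₁₀(3.240) = -1.28.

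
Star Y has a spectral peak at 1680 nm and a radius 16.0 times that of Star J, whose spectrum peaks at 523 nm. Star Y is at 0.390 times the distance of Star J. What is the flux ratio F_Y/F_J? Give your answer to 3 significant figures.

Wien's law: T_Y/T_J = λ_J/λ_Y = 523/1680 = 0.3113.
L_Y/L_J = (R_Y/R_J)²(T_Y/T_J)⁴ = (16.0)²(0.3113)⁴ = 2.404.
F_Y/F_J = (L_Y/L_J)/(d_Y/d_J)² = 2.404/(0.390)² = 15.81.

15.8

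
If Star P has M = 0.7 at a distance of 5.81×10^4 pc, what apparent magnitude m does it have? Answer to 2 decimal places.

m = M + 5 log₁₀(d/10 pc) = 0.7 + 5 log₁₀(5.81×10^4/10)
  = 0.7 + 5 × 3.764 = 0.7 + 18.82 = 19.52.

19.52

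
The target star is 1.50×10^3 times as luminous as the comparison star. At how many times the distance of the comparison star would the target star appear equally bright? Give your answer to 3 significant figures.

Equal flux requires L_t/d_t² = L_c/d_c², so d_t/d_c = √(L_t/L_c)
= √(1.50×10^3) = 38.73.

38.7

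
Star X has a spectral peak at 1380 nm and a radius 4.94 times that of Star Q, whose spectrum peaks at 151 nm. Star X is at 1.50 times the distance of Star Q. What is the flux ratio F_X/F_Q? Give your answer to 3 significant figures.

Wien's law: T_X/T_Q = λ_Q/λ_X = 151/1380 = 0.1094.
L_X/L_Q = (R_X/R_Q)²(T_X/T_Q)⁴ = (4.94)²(0.1094)⁴ = 0.003498.
F_X/F_Q = (L_X/L_Q)/(d_X/d_Q)² = 0.003498/(1.50)² = 0.001555.

0.00155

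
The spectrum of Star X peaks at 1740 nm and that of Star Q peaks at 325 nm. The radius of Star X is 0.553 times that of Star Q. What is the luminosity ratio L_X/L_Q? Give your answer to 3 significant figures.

Wien's law gives T ∝ 1/λ_max, so T_X/T_Q = λ_Q/λ_X = 325/1740 = 0.1868.
Then L ∝ R²T⁴ gives L_X/L_Q = (0.553)² × (0.1868)⁴ = 0.3058 × 0.001217 = 3.722×10^-4.

3.72×10^-4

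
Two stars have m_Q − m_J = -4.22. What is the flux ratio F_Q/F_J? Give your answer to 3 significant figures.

48.8

F_Q/F_J = 10^(−(m_Q − m_J)/2.5) = 10^(4.22/2.5) = 10^1.688 = 48.75.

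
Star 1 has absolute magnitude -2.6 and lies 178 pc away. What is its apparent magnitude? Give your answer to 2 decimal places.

m = M + 5 log₁₀(d/10 pc) = -2.6 + 5 log₁₀(178/10)
  = -2.6 + 5 × 1.250 = -2.6 + 6.25 = 3.65.

3.65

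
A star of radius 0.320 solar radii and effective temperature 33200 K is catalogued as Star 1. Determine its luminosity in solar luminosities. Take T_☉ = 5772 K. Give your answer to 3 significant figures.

112 solar luminosities

L/L_☉ = (R/R_☉)² (T/T_☉)⁴ = (0.320)² × (33200/5772)⁴
       = 0.1024 × (5.752)⁴ = 0.1024 × 1095 = 112.1.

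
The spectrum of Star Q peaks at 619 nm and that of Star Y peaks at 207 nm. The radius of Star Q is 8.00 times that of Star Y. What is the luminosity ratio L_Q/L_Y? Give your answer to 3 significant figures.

Wien's law gives T ∝ 1/λ_max, so T_Q/T_Y = λ_Y/λ_Q = 207/619 = 0.3344.
Then L ∝ R²T⁴ gives L_Q/L_Y = (8.00)² × (0.3344)⁴ = 64.00 × 0.01251 = 0.8004.

0.800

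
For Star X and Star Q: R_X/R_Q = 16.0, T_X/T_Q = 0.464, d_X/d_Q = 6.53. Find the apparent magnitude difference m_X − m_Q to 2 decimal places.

1.39

L_X/L_Q = (16.0)²(0.464)⁴ = 11.87.
F_X/F_Q = (L_X/L_Q)/(d_X/d_Q)² = 11.87/42.64 = 0.2783.
m_X − m_Q = −2.5 log₁₀(0.2783) = 1.39.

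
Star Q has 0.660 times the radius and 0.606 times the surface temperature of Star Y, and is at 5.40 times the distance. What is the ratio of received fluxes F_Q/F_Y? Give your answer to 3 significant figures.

0.00201

L_Q/L_Y = (R_Q/R_Y)²(T_Q/T_Y)⁴ = (0.660)² × (0.606)⁴ = 0.05875.
F_Q/F_Y = (L_Q/L_Y)/(d_Q/d_Y)² = 0.05875 / (5.40)² = 0.002015.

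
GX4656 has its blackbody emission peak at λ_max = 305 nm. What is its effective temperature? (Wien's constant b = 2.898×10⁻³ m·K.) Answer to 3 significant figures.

T = b/λ_max = 2.898×10⁻³ / (305×10⁻⁹) = 9502 K.

9.50×10^3 K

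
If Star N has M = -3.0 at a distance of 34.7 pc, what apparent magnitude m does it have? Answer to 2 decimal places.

m = M + 5 log₁₀(d/10 pc) = -3.0 + 5 log₁₀(34.7/10)
  = -3.0 + 5 × 0.540 = -3.0 + 2.70 = -0.30.

-0.30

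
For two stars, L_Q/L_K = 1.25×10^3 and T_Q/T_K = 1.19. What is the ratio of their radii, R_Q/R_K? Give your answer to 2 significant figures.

25

L ∝ R²T⁴ gives R ∝ √L / T², so
R_Q/R_K = √(1.25×10^3) / (1.19)² = 35.36 / 1.416 = 24.97.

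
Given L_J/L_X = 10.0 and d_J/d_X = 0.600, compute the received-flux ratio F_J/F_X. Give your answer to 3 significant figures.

27.8

F = L/(4πd²), so F_J/F_X = (L_J/L_X) / (d_J/d_X)²
= 10.0 / (0.600)² = 10.0 / 0.3600 = 27.78.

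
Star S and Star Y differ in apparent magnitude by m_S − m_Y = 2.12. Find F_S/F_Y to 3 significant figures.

F_S/F_Y = 10^(−(m_S − m_Y)/2.5) = 10^(-2.12/2.5) = 10^-0.848 = 0.1419.

0.142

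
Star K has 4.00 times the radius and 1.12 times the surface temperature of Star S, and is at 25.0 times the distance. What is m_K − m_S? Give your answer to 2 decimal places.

L_K/L_S = (4.00)²(1.12)⁴ = 25.18.
F_K/F_S = (L_K/L_S)/(d_K/d_S)² = 25.18/625.0 = 0.04028.
m_K − m_S = −2.5 log₁₀(0.04028) = 3.49.

3.49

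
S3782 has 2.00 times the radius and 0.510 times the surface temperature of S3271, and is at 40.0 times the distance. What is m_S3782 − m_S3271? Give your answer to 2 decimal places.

L_S3782/L_S3271 = (2.00)²(0.510)⁴ = 0.2706.
F_S3782/F_S3271 = (L_S3782/L_S3271)/(d_S3782/d_S3271)² = 0.2706/1600 = 1.691×10^-4.
m_S3782 − m_S3271 = −2.5 log₁₀(1.691×10^-4) = 9.43.

9.43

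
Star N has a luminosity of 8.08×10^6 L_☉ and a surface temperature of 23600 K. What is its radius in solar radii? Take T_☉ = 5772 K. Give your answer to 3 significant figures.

R/R_☉ = √(L/L_☉) / (T/T_☉)² = √(8.08×10^6) / (4.089)²
       = 2843 / 16.72 = 170.0.

170 solar radii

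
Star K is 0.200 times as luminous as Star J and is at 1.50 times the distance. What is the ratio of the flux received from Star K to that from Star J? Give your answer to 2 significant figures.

F = L/(4πd²), so F_K/F_J = (L_K/L_J) / (d_K/d_J)²
= 0.200 / (1.50)² = 0.200 / 2.250 = 0.08889.

0.089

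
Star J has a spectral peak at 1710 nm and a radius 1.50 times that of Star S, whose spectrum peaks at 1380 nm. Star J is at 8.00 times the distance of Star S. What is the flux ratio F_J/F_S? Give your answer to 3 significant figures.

Wien's law: T_J/T_S = λ_S/λ_J = 1380/1710 = 0.8070.
L_J/L_S = (R_J/R_S)²(T_J/T_S)⁴ = (1.50)²(0.8070)⁴ = 0.9544.
F_J/F_S = (L_J/L_S)/(d_J/d_S)² = 0.9544/(8.00)² = 0.01491.

0.0149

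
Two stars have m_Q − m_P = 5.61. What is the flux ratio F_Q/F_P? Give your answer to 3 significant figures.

0.00570

F_Q/F_P = 10^(−(m_Q − m_P)/2.5) = 10^(-5.61/2.5) = 10^-2.244 = 0.005702.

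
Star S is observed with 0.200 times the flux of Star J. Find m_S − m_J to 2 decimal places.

m_S − m_J = −2.5 log₁₀(F_S/F_J) = −2.5 log₁₀(0.200) = −2.5 × (-0.699) = 1.747.

1.75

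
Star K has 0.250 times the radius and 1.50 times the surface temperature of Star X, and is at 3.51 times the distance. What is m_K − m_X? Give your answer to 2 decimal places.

L_K/L_X = (0.250)²(1.50)⁴ = 0.3164.
F_K/F_X = (L_K/L_X)/(d_K/d_X)² = 0.3164/12.32 = 0.02568.
m_K − m_X = −2.5 log₁₀(0.02568) = 3.98.

3.98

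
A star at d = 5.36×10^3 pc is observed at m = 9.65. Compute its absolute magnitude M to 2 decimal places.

-4.00

M = m − 5 log₁₀(d/10 pc) = 9.65 − 5 log₁₀(5.36×10^3/10)
  = 9.65 − 5 × 2.729 = 9.65 − 13.65 = -4.00.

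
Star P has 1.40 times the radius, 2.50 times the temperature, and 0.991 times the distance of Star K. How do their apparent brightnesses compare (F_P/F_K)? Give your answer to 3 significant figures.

78.0

L_P/L_K = (R_P/R_K)²(T_P/T_K)⁴ = (1.40)² × (2.50)⁴ = 76.56.
F_P/F_K = (L_P/L_K)/(d_P/d_K)² = 76.56 / (0.991)² = 77.96.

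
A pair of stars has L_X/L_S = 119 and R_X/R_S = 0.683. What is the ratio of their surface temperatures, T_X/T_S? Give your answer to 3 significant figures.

L ∝ R²T⁴ gives T ∝ (L/R²)^(1/4), so
T_X/T_S = (119 / 0.683²)^(1/4) = (255.1)^(1/4) = 3.996.

4.00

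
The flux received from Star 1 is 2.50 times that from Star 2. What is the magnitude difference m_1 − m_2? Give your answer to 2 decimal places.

m_1 − m_2 = −2.5 log₁₀(F_1/F_2) = −2.5 log₁₀(2.50) = −2.5 × (0.398) = -0.995.

-0.99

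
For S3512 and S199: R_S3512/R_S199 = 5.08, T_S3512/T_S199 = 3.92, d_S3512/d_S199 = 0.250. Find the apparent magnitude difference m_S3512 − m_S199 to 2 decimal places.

L_S3512/L_S199 = (5.08)²(3.92)⁴ = 6094.
F_S3512/F_S199 = (L_S3512/L_S199)/(d_S3512/d_S199)² = 6094/0.06250 = 9.750×10^4.
m_S3512 − m_S199 = −2.5 log₁₀(9.750×10^4) = -12.47.

-12.47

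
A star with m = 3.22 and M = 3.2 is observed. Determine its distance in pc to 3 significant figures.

m − M = 5 log₁₀(d/10 pc)
3.22 − (3.2) = 0.02 = 5 log₁₀(d/10)
d = 10 × 10^(0.02/5) = 10 × 10^0.004 = 10.09 pc.

10.1 pc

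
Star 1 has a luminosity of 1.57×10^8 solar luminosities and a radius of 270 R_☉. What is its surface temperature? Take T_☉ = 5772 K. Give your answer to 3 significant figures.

T/T_☉ = (L/L_☉)^(1/4) / (R/R_☉)^(1/2)
T = 5772 × (1.57×10^8)^(1/4) / √(270) = 5772 × 111.9 / 16.43 = 3.932×10^4 K.

3.93×10^4 K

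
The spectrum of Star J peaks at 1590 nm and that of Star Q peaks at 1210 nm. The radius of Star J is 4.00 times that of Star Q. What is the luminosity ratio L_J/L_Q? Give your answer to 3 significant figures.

5.37

Wien's law gives T ∝ 1/λ_max, so T_J/T_Q = λ_Q/λ_J = 1210/1590 = 0.7610.
Then L ∝ R²T⁴ gives L_J/L_Q = (4.00)² × (0.7610)⁴ = 16.00 × 0.3354 = 5.366.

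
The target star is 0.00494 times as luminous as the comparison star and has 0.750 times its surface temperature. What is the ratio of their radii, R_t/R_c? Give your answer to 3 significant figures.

0.125

L ∝ R²T⁴ gives R ∝ √L / T², so
R_t/R_c = √(0.00494) / (0.750)² = 0.07029 / 0.5625 = 0.1250.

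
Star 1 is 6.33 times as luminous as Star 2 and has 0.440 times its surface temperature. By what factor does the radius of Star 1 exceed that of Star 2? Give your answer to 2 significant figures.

13

L ∝ R²T⁴ gives R ∝ √L / T², so
R_1/R_2 = √(6.33) / (0.440)² = 2.516 / 0.1936 = 13.00.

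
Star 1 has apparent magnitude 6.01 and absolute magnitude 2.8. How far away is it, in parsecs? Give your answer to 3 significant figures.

43.9 pc

m − M = 5 log₁₀(d/10 pc)
6.01 − (2.8) = 3.21 = 5 log₁₀(d/10)
d = 10 × 10^(3.21/5) = 10 × 10^0.642 = 43.85 pc.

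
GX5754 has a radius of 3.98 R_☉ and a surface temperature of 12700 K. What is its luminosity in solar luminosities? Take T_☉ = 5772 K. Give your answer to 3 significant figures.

371 solar luminosities

L/L_☉ = (R/R_☉)² (T/T_☉)⁴ = (3.98)² × (12700/5772)⁴
       = 15.84 × (2.200)⁴ = 15.84 × 23.44 = 371.3.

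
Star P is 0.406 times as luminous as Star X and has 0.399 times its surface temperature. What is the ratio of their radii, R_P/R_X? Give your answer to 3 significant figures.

4.00

L ∝ R²T⁴ gives R ∝ √L / T², so
R_P/R_X = √(0.406) / (0.399)² = 0.6372 / 0.1592 = 4.002.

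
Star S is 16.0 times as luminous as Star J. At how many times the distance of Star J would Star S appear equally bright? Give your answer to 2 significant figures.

4.0

Equal flux requires L_S/d_S² = L_J/d_J², so d_S/d_J = √(L_S/L_J)
= √(16.0) = 4.000.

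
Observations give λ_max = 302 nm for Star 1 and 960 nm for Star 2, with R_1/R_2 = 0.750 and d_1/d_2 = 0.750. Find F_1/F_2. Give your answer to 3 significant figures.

102

Wien's law: T_1/T_2 = λ_2/λ_1 = 960/302 = 3.179.
L_1/L_2 = (R_1/R_2)²(T_1/T_2)⁴ = (0.750)²(3.179)⁴ = 57.44.
F_1/F_2 = (L_1/L_2)/(d_1/d_2)² = 57.44/(0.750)² = 102.1.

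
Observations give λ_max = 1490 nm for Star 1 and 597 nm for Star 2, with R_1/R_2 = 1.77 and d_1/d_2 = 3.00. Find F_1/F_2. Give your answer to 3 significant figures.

Wien's law: T_1/T_2 = λ_2/λ_1 = 597/1490 = 0.4007.
L_1/L_2 = (R_1/R_2)²(T_1/T_2)⁴ = (1.77)²(0.4007)⁴ = 0.08074.
F_1/F_2 = (L_1/L_2)/(d_1/d_2)² = 0.08074/(3.00)² = 0.008971.

0.00897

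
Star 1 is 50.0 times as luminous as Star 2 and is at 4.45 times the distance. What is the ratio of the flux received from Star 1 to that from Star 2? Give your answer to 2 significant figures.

2.5

F = L/(4πd²), so F_1/F_2 = (L_1/L_2) / (d_1/d_2)²
= 50.0 / (4.45)² = 50.0 / 19.80 = 2.525.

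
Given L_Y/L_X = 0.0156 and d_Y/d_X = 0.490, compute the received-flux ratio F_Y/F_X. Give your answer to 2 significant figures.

F = L/(4πd²), so F_Y/F_X = (L_Y/L_X) / (d_Y/d_X)²
= 0.0156 / (0.490)² = 0.0156 / 0.2401 = 0.06497.

0.065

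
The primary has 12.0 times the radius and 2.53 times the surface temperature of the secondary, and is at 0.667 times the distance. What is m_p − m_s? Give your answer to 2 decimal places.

L_p/L_s = (12.0)²(2.53)⁴ = 5900.
F_p/F_s = (L_p/L_s)/(d_p/d_s)² = 5900/0.4449 = 1.326×10^4.
m_p − m_s = −2.5 log₁₀(1.326×10^4) = -10.31.

-10.31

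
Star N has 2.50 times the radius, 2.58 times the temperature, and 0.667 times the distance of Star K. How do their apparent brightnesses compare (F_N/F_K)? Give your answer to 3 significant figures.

L_N/L_K = (R_N/R_K)²(T_N/T_K)⁴ = (2.50)² × (2.58)⁴ = 276.9.
F_N/F_K = (L_N/L_K)/(d_N/d_K)² = 276.9 / (0.667)² = 622.5.

622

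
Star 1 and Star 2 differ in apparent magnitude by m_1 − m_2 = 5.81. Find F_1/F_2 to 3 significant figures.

0.00474

F_1/F_2 = 10^(−(m_1 − m_2)/2.5) = 10^(-5.81/2.5) = 10^-2.324 = 0.004742.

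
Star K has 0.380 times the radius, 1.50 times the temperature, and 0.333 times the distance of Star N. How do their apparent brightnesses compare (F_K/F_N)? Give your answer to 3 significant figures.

6.59

L_K/L_N = (R_K/R_N)²(T_K/T_N)⁴ = (0.380)² × (1.50)⁴ = 0.7310.
F_K/F_N = (L_K/L_N)/(d_K/d_N)² = 0.7310 / (0.333)² = 6.592.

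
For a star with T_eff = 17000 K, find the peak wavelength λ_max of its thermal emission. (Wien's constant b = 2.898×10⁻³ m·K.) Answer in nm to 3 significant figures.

λ_max = b/T = 2.898×10⁻³ / 17000 = 1.70×10^-7 m = 170.5 nm.

170 nm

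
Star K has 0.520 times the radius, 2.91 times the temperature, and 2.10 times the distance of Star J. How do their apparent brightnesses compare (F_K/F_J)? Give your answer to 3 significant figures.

L_K/L_J = (R_K/R_J)²(T_K/T_J)⁴ = (0.520)² × (2.91)⁴ = 19.39.
F_K/F_J = (L_K/L_J)/(d_K/d_J)² = 19.39 / (2.10)² = 4.397.

4.40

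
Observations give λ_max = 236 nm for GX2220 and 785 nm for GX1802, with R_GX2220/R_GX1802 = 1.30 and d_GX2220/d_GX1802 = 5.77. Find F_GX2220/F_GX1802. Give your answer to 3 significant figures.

Wien's law: T_GX2220/T_GX1802 = λ_GX1802/λ_GX2220 = 785/236 = 3.326.
L_GX2220/L_GX1802 = (R_GX2220/R_GX1802)²(T_GX2220/T_GX1802)⁴ = (1.30)²(3.326)⁴ = 206.9.
F_GX2220/F_GX1802 = (L_GX2220/L_GX1802)/(d_GX2220/d_GX1802)² = 206.9/(5.77)² = 6.214.

6.21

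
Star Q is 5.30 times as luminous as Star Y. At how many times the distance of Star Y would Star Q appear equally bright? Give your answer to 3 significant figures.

Equal flux requires L_Q/d_Q² = L_Y/d_Y², so d_Q/d_Y = √(L_Q/L_Y)
= √(5.30) = 2.302.

2.30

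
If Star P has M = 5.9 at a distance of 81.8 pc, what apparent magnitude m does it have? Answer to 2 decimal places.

m = M + 5 log₁₀(d/10 pc) = 5.9 + 5 log₁₀(81.8/10)
  = 5.9 + 5 × 0.913 = 5.9 + 4.56 = 10.46.

10.46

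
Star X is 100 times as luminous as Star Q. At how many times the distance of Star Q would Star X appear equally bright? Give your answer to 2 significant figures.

Equal flux requires L_X/d_X² = L_Q/d_Q², so d_X/d_Q = √(L_X/L_Q)
= √(100) = 10.00.

10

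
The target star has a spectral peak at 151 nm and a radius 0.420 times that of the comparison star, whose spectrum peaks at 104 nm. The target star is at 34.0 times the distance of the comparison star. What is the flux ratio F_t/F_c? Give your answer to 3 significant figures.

Wien's law: T_t/T_c = λ_c/λ_t = 104/151 = 0.6887.
L_t/L_c = (R_t/R_c)²(T_t/T_c)⁴ = (0.420)²(0.6887)⁴ = 0.03969.
F_t/F_c = (L_t/L_c)/(d_t/d_c)² = 0.03969/(34.0)² = 3.434×10^-5.

3.43×10^-5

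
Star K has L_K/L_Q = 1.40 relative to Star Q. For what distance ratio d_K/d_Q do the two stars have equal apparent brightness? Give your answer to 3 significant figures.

Equal flux requires L_K/d_K² = L_Q/d_Q², so d_K/d_Q = √(L_K/L_Q)
= √(1.40) = 1.183.

1.18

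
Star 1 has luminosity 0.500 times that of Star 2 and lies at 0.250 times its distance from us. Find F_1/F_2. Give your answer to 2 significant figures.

F = L/(4πd²), so F_1/F_2 = (L_1/L_2) / (d_1/d_2)²
= 0.500 / (0.250)² = 0.500 / 0.06250 = 8.000.

8.0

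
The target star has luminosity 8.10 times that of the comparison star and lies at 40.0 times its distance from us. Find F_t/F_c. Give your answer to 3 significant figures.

0.00506

F = L/(4πd²), so F_t/F_c = (L_t/L_c) / (d_t/d_c)²
= 8.10 / (40.0)² = 8.10 / 1600 = 0.005063.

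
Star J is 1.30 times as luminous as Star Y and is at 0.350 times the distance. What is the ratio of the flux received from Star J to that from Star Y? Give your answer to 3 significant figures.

F = L/(4πd²), so F_J/F_Y = (L_J/L_Y) / (d_J/d_Y)²
= 1.30 / (0.350)² = 1.30 / 0.1225 = 10.61.

10.6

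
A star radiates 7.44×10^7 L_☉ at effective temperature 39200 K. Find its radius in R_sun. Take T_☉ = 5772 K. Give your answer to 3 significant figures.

187 R_sun

R/R_☉ = √(L/L_☉) / (T/T_☉)² = √(7.44×10^7) / (6.791)²
       = 8626 / 46.12 = 187.0.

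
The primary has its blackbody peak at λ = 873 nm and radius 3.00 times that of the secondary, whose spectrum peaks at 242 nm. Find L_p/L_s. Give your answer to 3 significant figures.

Wien's law gives T ∝ 1/λ_max, so T_p/T_s = λ_s/λ_p = 242/873 = 0.2772.
Then L ∝ R²T⁴ gives L_p/L_s = (3.00)² × (0.2772)⁴ = 9.000 × 0.005905 = 0.05314.

0.0531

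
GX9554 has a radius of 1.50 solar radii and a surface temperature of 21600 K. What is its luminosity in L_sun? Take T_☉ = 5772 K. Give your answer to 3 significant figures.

441 L_sun

L/L_☉ = (R/R_☉)² (T/T_☉)⁴ = (1.50)² × (21600/5772)⁴
       = 2.250 × (3.742)⁴ = 2.250 × 196.1 = 441.3.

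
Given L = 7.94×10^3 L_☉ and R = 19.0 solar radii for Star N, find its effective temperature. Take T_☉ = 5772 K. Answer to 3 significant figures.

1.25×10^4 K

T/T_☉ = (L/L_☉)^(1/4) / (R/R_☉)^(1/2)
T = 5772 × (7.94×10^3)^(1/4) / √(19.0) = 5772 × 9.440 / 4.359 = 1.250×10^4 K.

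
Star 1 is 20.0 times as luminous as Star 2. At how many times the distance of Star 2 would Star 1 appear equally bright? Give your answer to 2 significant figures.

Equal flux requires L_1/d_1² = L_2/d_2², so d_1/d_2 = √(L_1/L_2)
= √(20.0) = 4.472.

4.5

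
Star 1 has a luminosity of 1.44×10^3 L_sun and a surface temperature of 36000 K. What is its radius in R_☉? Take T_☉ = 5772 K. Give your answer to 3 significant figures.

R/R_☉ = √(L/L_☉) / (T/T_☉)² = √(1.44×10^3) / (6.237)²
       = 37.95 / 38.90 = 0.9755.

0.976 R_☉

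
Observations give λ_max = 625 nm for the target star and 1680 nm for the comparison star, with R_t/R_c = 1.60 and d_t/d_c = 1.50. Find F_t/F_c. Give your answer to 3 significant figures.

59.4

Wien's law: T_t/T_c = λ_c/λ_t = 1680/625 = 2.688.
L_t/L_c = (R_t/R_c)²(T_t/T_c)⁴ = (1.60)²(2.688)⁴ = 133.6.
F_t/F_c = (L_t/L_c)/(d_t/d_c)² = 133.6/(1.50)² = 59.40.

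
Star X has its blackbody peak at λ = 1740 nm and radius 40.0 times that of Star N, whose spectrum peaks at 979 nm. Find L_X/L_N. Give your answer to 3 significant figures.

Wien's law gives T ∝ 1/λ_max, so T_X/T_N = λ_N/λ_X = 979/1740 = 0.5626.
Then L ∝ R²T⁴ gives L_X/L_N = (40.0)² × (0.5626)⁴ = 1600 × 0.1002 = 160.3.

160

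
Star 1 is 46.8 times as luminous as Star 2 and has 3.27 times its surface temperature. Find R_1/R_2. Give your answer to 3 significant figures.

0.640

L ∝ R²T⁴ gives R ∝ √L / T², so
R_1/R_2 = √(46.8) / (3.27)² = 6.841 / 10.69 = 0.6398.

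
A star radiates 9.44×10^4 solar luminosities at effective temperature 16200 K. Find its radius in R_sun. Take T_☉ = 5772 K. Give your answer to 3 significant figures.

39.0 R_sun

R/R_☉ = √(L/L_☉) / (T/T_☉)² = √(9.44×10^4) / (2.807)²
       = 307.2 / 7.877 = 39.00.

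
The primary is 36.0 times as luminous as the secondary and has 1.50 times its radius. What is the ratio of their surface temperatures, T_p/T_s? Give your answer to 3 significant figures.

L ∝ R²T⁴ gives T ∝ (L/R²)^(1/4), so
T_p/T_s = (36.0 / 1.50²)^(1/4) = (16.00)^(1/4) = 2.000.

2.00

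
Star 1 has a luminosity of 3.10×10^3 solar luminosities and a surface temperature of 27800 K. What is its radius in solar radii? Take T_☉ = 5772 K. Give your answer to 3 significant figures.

R/R_☉ = √(L/L_☉) / (T/T_☉)² = √(3.10×10^3) / (4.816)²
       = 55.68 / 23.20 = 2.400.

2.40 solar radii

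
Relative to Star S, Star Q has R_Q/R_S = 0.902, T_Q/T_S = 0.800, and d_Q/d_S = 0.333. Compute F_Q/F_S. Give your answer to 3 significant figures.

L_Q/L_S = (R_Q/R_S)²(T_Q/T_S)⁴ = (0.902)² × (0.800)⁴ = 0.3333.
F_Q/F_S = (L_Q/L_S)/(d_Q/d_S)² = 0.3333 / (0.333)² = 3.005.

3.01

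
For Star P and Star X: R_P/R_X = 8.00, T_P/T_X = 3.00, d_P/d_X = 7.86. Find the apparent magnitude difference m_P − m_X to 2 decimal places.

-4.81

L_P/L_X = (8.00)²(3.00)⁴ = 5184.
F_P/F_X = (L_P/L_X)/(d_P/d_X)² = 5184/61.78 = 83.91.
m_P − m_X = −2.5 log₁₀(83.91) = -4.81.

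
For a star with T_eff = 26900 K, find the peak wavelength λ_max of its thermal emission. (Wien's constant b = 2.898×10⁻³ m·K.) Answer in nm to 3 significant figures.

λ_max = b/T = 2.898×10⁻³ / 26900 = 1.08×10^-7 m = 107.7 nm.

108 nm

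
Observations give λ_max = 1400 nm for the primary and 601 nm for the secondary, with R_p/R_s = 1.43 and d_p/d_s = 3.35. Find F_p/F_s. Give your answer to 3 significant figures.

0.00619

Wien's law: T_p/T_s = λ_s/λ_p = 601/1400 = 0.4293.
L_p/L_s = (R_p/R_s)²(T_p/T_s)⁴ = (1.43)²(0.4293)⁴ = 0.06945.
F_p/F_s = (L_p/L_s)/(d_p/d_s)² = 0.06945/(3.35)² = 0.006188.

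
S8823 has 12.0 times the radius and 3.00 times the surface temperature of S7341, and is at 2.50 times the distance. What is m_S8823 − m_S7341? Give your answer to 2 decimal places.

L_S8823/L_S7341 = (12.0)²(3.00)⁴ = 1.166×10^4.
F_S8823/F_S7341 = (L_S8823/L_S7341)/(d_S8823/d_S7341)² = 1.166×10^4/6.250 = 1866.
m_S8823 − m_S7341 = −2.5 log₁₀(1866) = -8.18.

-8.18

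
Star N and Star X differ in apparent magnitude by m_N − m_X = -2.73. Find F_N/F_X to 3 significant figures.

F_N/F_X = 10^(−(m_N − m_X)/2.5) = 10^(2.73/2.5) = 10^1.092 = 12.36.

12.4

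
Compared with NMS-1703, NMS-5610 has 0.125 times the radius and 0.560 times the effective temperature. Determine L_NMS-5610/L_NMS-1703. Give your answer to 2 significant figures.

0.0015

From the Stefan–Boltzmann law, L ∝ R²T⁴, so
L_NMS-5610/L_NMS-1703 = (R_NMS-5610/R_NMS-1703)² (T_NMS-5610/T_NMS-1703)⁴ = (0.125)² × (0.560)⁴ = 0.01562 × 0.09834 = 0.001537.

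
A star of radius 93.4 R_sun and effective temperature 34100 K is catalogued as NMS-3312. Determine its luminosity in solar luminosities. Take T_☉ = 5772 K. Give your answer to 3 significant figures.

L/L_☉ = (R/R_☉)² (T/T_☉)⁴ = (93.4)² × (34100/5772)⁴
       = 8724 × (5.908)⁴ = 8724 × 1218 = 1.063×10^7.

1.06×10^7 solar luminosities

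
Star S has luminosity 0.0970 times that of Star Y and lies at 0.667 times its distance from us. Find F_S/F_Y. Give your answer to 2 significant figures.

0.22

F = L/(4πd²), so F_S/F_Y = (L_S/L_Y) / (d_S/d_Y)²
= 0.0970 / (0.667)² = 0.0970 / 0.4449 = 0.2180.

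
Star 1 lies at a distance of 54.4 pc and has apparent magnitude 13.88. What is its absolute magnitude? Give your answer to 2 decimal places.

10.20

M = m − 5 log₁₀(d/10 pc) = 13.88 − 5 log₁₀(54.4/10)
  = 13.88 − 5 × 0.736 = 13.88 − 3.68 = 10.20.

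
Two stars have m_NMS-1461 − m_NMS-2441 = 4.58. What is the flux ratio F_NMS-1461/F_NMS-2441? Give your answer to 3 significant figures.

F_NMS-1461/F_NMS-2441 = 10^(−(m_NMS-1461 − m_NMS-2441)/2.5) = 10^(-4.58/2.5) = 10^-1.832 = 0.01472.

0.0147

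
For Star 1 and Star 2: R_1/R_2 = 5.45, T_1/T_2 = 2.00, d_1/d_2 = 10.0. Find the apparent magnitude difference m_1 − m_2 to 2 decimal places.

L_1/L_2 = (5.45)²(2.00)⁴ = 475.2.
F_1/F_2 = (L_1/L_2)/(d_1/d_2)² = 475.2/100.0 = 4.752.
m_1 − m_2 = −2.5 log₁₀(4.752) = -1.69.

-1.69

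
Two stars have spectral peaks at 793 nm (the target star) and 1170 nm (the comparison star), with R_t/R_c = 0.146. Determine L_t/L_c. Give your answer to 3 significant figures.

0.101

Wien's law gives T ∝ 1/λ_max, so T_t/T_c = λ_c/λ_t = 1170/793 = 1.475.
Then L ∝ R²T⁴ gives L_t/L_c = (0.146)² × (1.475)⁴ = 0.02132 × 4.739 = 0.1010.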